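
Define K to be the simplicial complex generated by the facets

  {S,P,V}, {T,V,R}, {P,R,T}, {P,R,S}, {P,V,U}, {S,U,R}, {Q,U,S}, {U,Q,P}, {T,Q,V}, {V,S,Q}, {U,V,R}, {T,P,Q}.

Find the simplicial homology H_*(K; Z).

K has 7 vertices, 18 edges, 12 triangles.
rank ∂_0 = 0, rank ∂_1 = 6 ⇒ b_0 = 7 − 0 − 6 = 1; all invariant factors of ∂_1 are 1 so no torsion. So H_0 = Z.
rank ∂_1 = 6, rank ∂_2 = 12 ⇒ b_1 = 18 − 6 − 12 = 0; ∂_2 has invariant factor(s) [2] giving torsion. So H_1 = Z/2.
rank ∂_2 = 12, rank ∂_3 = 0 ⇒ b_2 = 12 − 12 − 0 = 0. So H_2 = 0.

H_0 ≅ Z,  H_1 ≅ Z/2,  H_2 = 0.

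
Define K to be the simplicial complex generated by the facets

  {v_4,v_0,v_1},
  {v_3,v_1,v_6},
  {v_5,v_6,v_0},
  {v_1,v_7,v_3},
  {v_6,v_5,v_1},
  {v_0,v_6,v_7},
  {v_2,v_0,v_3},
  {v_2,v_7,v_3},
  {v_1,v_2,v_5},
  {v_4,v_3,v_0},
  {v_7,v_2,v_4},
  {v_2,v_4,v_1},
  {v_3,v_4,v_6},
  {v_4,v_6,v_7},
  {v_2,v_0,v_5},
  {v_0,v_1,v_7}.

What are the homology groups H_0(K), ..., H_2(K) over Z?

H_0 ≅ Z,  H_1 ≅ Z^2,  H_2 ≅ Z.

We work with the vertex ordering v_0 < v_1 < v_2 < v_3 < v_4 < v_5 < v_6 < v_7. The simplices of K, each written with vertices in increasing order, are:

  0-simplices (8): [v_0], [v_1], [v_2], [v_3], [v_4], [v_5], [v_6], [v_7]
  1-simplices (24): (24 of them)
  2-simplices (16): (16 of them)

Hence C_0 ≅ Z^8, C_1 ≅ Z^24, C_2 ≅ Z^16.

∂_1: C_1 → C_0 sends each edge [p,q] (with p < q) to q − p. For instance
  ∂[v_6,v_7] = [v_7] − [v_6].
This gives a 8×24 integer matrix of rank 7; reducing to Smith normal form yields diagonal entries (1,1,1,1,1,1,1).

∂_2: C_2 → C_1 maps a triangle to the signed sum of its edges. For instance
  ∂[v_0,v_6,v_7] = [v_6,v_7] − [v_0,v_7] + [v_0,v_6],
  ∂[v_1,v_3,v_7] = [v_3,v_7] − [v_1,v_7] + [v_1,v_3].
The 24×16 boundary matrix has rank 15 and Smith normal form diag(1,1,1,1,1,1,1,1,1,1,1,1,1,1,1).

Now H_k = ker ∂_k / im ∂_{k+1}, so:

  H_0: rank C_0 − rank ∂_1 = 8 − 7 = 1, and the invariant factors of ∂_1 are all 1, so H_0 ≅ Z.
  H_1: rank ker ∂_1 − rank ∂_2 = (24 − 7) − 15 = 2, and the invariant factors of ∂_2 are all 1, so H_1 ≅ Z^2.
  H_2: rank ker ∂_2 − rank ∂_3 = (16 − 15) − 0 = 1, and there is no ∂_3, so H_2 ≅ Z.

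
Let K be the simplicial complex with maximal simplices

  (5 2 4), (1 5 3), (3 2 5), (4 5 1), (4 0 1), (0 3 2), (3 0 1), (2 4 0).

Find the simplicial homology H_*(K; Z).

Order the vertices as 0 < 1 < 2 < 3 < 4 < 5. Listing each simplex with vertices in this order, K has dimension 2 with simplices:

  0-simplices (6): [0], [1], [2], [3], [4], [5]
  1-simplices (12): [0,1], [0,2], [0,3], [0,4], [1,3], [1,4], [1,5], [2,3], [2,4], [2,5], [3,5], [4,5]
  2-simplices (8): [0,1,3], [0,1,4], [0,2,3], [0,2,4], [1,3,5], [1,4,5], [2,3,5], [2,4,5]

so the chain groups are C_0 ≅ Z^6, C_1 ≅ Z^12, C_2 ≅ Z^8.

The boundary map ∂_1: C_1 → C_0 is given by ∂[p,q] = [q] − [p].
The 6×12 boundary matrix has rank 5 and Smith normal form diag(1,1,1,1,1).

The boundary map ∂_2: C_2 → C_1 acts by ∂[p,q,r] = [q,r] − [p,r] + [p,q]. For instance
  ∂[2,3,5] = [3,5] − [2,5] + [2,3],
  ∂[0,2,4] = [2,4] − [0,4] + [0,2].
The resulting 12×8 matrix has rank 7, and its Smith normal form has invariant factors (1,1,1,1,1,1,1).

Now H_k = ker ∂_k / im ∂_{k+1}, so:

  H_0: rank C_0 − rank ∂_1 = 6 − 5 = 1, and the invariant factors of ∂_1 are all 1, so H_0 ≅ Z.
  H_1: rank ker ∂_1 − rank ∂_2 = (12 − 5) − 7 = 0, and the invariant factors of ∂_2 are all 1, so H_1 ≅ 0.
  H_2: rank ker ∂_2 − rank ∂_3 = (8 − 7) − 0 = 1, and there is no ∂_3, so H_2 ≅ Z.

H_0 = Z,  H_1 = 0,  H_2 = Z.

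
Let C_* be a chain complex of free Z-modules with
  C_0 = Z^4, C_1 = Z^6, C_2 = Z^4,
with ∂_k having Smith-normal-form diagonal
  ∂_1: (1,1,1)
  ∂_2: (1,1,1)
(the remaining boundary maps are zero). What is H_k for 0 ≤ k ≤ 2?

H_0: b_0 = 4 − 0 − 3 = 1; torsion from ∂_1 factors > 1: none. So H_0 ≅ Z.
H_1: b_1 = 6 − 3 − 3 = 0; torsion from ∂_2 factors > 1: none. So H_1 ≅ 0.
H_2: b_2 = 4 − 3 − 0 = 1; torsion from ∂_3 factors > 1: none. So H_2 ≅ Z.

H_0 ≅ Z,  H_1 = 0,  H_2 ≅ Z.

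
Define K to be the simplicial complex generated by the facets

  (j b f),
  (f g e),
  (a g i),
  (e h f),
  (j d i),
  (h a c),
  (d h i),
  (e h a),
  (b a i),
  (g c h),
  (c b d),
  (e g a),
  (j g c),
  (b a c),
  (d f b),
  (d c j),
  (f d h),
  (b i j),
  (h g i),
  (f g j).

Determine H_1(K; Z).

Take the total order a < b < c < d < e < f < g < h < i < j on the vertex set. Then K (dimension 2) consists of the simplices:

  0-simplices (10): a, b, c, d, e, f, g, h, i, j
  1-simplices (30): ab, ac, ae, ag, ah, ai, bc, bd, bf, bi, bj, cd, cg, ch, cj, df, dh, di, dj, ef, eg, eh, fg, fh, fj, gh, gi, gj, hi, ij
  2-simplices (20): abc, abi, ach, aeg, aeh, agi, bcd, bdf, bfj, bij, cdj, cgh, cgj, dfh, dhi, dij, efg, efh, fgj, ghi

giving chain groups C_0 ≅ Z^10, C_1 ≅ Z^30, C_2 ≅ Z^20.

The boundary map ∂_1: C_1 → C_0 sends each edge [p,q] (with p < q) to q − p. For instance
  ∂df = f − d.
This gives a 10×30 integer matrix of rank 9; reducing to Smith normal form yields diagonal entries (1,1,1,1,1,1,1,1,1).

∂_2: C_2 → C_1 maps a triangle to the signed sum of its edges. For instance
  ∂dij = ij − dj + di,
  ∂abi = bi − ai + ab.
The 30×20 boundary matrix has rank 20 and Smith normal form diag(1,1,1,1,1,1,1,1,1,1,1,1,1,1,1,1,1,1,1,2).

Computing H_k = (kernel of ∂_k) / (image of ∂_{k+1}):

  H_1: rank ker ∂_1 − rank ∂_2 = (30 − 9) − 20 = 1, and ∂_2 has invariant factor 2 > 1, so H_1 = Z ⊕ Z_2.

H_1 = Z ⊕ Z_2.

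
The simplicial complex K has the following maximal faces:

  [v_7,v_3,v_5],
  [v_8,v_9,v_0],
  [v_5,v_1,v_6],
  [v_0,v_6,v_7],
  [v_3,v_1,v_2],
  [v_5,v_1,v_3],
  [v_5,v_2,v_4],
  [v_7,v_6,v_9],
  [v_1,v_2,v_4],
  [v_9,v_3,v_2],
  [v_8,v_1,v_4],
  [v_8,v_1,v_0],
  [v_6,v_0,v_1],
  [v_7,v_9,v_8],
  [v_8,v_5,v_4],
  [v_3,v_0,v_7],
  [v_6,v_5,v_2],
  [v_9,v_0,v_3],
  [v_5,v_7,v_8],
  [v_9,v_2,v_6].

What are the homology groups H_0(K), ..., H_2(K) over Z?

H_0 = Z,  H_1 = Z ⊕ Z_2,  H_2 = 0.

Fix the vertex order v_0 < v_1 < v_2 < v_3 < v_4 < v_5 < v_6 < v_7 < v_8 < v_9 and write every simplex with vertices in increasing order. Then dim K = 2 and the simplices of K are:

  0-simplices (10): [v_0], [v_1], [v_2], [v_3], [v_4], [v_5], [v_6], [v_7], [v_8], [v_9]
  1-simplices (30): (30 of them)
  2-simplices (20): (20 of them)

Hence C_0 ≅ Z^10, C_1 ≅ Z^30, C_2 ≅ Z^20.

∂_1: C_1 → C_0 sends each edge [p,q] (with p < q) to q − p. For instance
  ∂[v_2,v_9] = [v_9] − [v_2].
As a 10×30 matrix over Z this has rank 9, with invariant factors (1,1,1,1,1,1,1,1,1).

The boundary map ∂_2: C_2 → C_1 maps a triangle to the signed sum of its edges. For instance
  ∂[v_2,v_4,v_5] = [v_4,v_5] − [v_2,v_5] + [v_2,v_4],
  ∂[v_6,v_7,v_9] = [v_7,v_9] − [v_6,v_9] + [v_6,v_7].
This gives a 30×20 integer matrix of rank 20; reducing to Smith normal form yields diagonal entries (1,1,1,1,1,1,1,1,1,1,1,1,1,1,1,1,1,1,1,2).

Reading off H_k = ker ∂_k / im ∂_{k+1}:

  H_0: rank C_0 − rank ∂_1 = 10 − 9 = 1, and the invariant factors of ∂_1 are all 1, so H_0 = Z.
  H_1: rank ker ∂_1 − rank ∂_2 = (30 − 9) − 20 = 1, and ∂_2 has invariant factor 2 > 1, so H_1 = Z ⊕ Z_2.
  H_2: rank ker ∂_2 − rank ∂_3 = (20 − 20) − 0 = 0, and there is no ∂_3, so H_2 = 0.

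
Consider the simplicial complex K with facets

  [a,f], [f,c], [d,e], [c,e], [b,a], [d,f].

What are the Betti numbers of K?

b_0 = 1, b_1 = 1.

Fix the vertex order a < b < c < d < e < f and write every simplex with vertices in increasing order. Then dim K = 1 and the simplices of K are:

  0-simplices (6): a, b, c, d, e, f
  1-simplices (6): ab, af, ce, cf, de, df

Hence C_0 ≅ Z^6, C_1 ≅ Z^6.

∂_1: C_1 → C_0 sends each edge [p,q] (with p < q) to q − p. For instance
  ∂df = f − d.
This gives a 6×6 integer matrix of rank 5; reducing to Smith normal form yields diagonal entries (1,1,1,1,1).

Computing H_k = (kernel of ∂_k) / (image of ∂_{k+1}):

  H_0: rank C_0 − rank ∂_1 = 6 − 5 = 1, and the invariant factors of ∂_1 are all 1, so H_0 ≅ Z.
  H_1: rank ker ∂_1 − rank ∂_2 = (6 − 5) − 0 = 1, and there is no ∂_2, so H_1 ≅ Z.

Hence the Betti numbers are b_0 = 1, b_1 = 1.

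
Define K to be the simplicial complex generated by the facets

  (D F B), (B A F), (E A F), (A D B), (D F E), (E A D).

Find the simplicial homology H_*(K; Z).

H_0 ≅ Z,  H_1 = 0,  H_2 ≅ Z.

K has 5 vertices, 9 edges, 6 triangles.
rank ∂_0 = 0, rank ∂_1 = 4 ⇒ b_0 = 5 − 0 − 4 = 1; all invariant factors of ∂_1 are 1 so no torsion. So H_0 = Z.
rank ∂_1 = 4, rank ∂_2 = 5 ⇒ b_1 = 9 − 4 − 5 = 0; all invariant factors of ∂_2 are 1 so no torsion. So H_1 = 0.
rank ∂_2 = 5, rank ∂_3 = 0 ⇒ b_2 = 6 − 5 − 0 = 1. So H_2 = Z.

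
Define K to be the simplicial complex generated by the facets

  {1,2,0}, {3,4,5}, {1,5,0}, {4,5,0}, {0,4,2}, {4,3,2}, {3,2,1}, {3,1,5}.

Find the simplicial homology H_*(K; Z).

H_0 ≅ Z,  H_1 = 0,  H_2 ≅ Z.

K has 6 vertices, 12 edges, 8 triangles.
rank ∂_0 = 0, rank ∂_1 = 5 ⇒ b_0 = 6 − 0 − 5 = 1; all invariant factors of ∂_1 are 1 so no torsion. So H_0 ≅ Z.
rank ∂_1 = 5, rank ∂_2 = 7 ⇒ b_1 = 12 − 5 − 7 = 0; all invariant factors of ∂_2 are 1 so no torsion. So H_1 ≅ 0.
rank ∂_2 = 7, rank ∂_3 = 0 ⇒ b_2 = 8 − 7 − 0 = 1. So H_2 ≅ Z.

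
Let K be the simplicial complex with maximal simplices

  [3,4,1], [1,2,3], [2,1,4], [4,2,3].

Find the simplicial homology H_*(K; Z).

H_0 = Z,  H_1 = 0,  H_2 = Z.

Take the total order 1 < 2 < 3 < 4 on the vertex set. Then K (dimension 2) consists of the simplices:

  0-simplices (4): [1], [2], [3], [4]
  1-simplices (6): [1,2], [1,3], [1,4], [2,3], [2,4], [3,4]
  2-simplices (4): [1,2,3], [1,2,4], [1,3,4], [2,3,4]

so the chain groups are C_0 ≅ Z^4, C_1 ≅ Z^6, C_2 ≅ Z^4.

Boundary ∂_1: C_1 → C_0 sends each edge [p,q] (with p < q) to q − p. For instance
  ∂[1,3] = [3] − [1].
This gives a 4×6 integer matrix of rank 3; reducing to Smith normal form yields diagonal entries (1,1,1).

Boundary ∂_2: C_2 → C_1 acts by ∂[p,q,r] = [q,r] − [p,r] + [p,q]. For instance
  ∂[1,2,3] = [2,3] − [1,3] + [1,2],
  ∂[1,2,4] = [2,4] − [1,4] + [1,2].
The resulting 6×4 matrix has rank 3, and its Smith normal form has invariant factors (1,1,1).

Now H_k = ker ∂_k / im ∂_{k+1}, so:

  H_0: rank C_0 − rank ∂_1 = 4 − 3 = 1, and the invariant factors of ∂_1 are all 1, so H_0 = Z.
  H_1: rank ker ∂_1 − rank ∂_2 = (6 − 3) − 3 = 0, and the invariant factors of ∂_2 are all 1, so H_1 = 0.
  H_2: rank ker ∂_2 − rank ∂_3 = (4 − 3) − 0 = 1, and there is no ∂_3, so H_2 = Z.

As a check, the Euler characteristic is 4 − 6 + 4 = 2, which agrees with 1 − 0 + 1 = 2.
(K is a triangulation of the 2-sphere S^2.)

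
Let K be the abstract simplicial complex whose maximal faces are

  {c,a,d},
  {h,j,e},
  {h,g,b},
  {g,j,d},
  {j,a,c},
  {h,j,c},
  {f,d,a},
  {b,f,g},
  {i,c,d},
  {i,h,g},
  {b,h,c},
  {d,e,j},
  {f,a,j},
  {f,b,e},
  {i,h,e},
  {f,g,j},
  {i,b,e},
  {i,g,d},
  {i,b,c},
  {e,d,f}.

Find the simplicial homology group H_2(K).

H_2 ≅ 0.

K has 10 vertices, 30 edges, 20 triangles.
rank ∂_2 = 20, rank ∂_3 = 0 ⇒ b_2 = 20 − 20 − 0 = 0. So H_2 = 0.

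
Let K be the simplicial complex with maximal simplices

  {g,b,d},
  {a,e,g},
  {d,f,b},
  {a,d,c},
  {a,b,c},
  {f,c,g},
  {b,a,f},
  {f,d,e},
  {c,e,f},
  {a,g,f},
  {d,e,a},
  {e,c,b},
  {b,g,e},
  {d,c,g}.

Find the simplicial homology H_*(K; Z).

Order the vertices as a < b < c < d < e < f < g. Listing each simplex with vertices in this order, K has dimension 2 with simplices:

  0-simplices (7): a, b, c, d, e, f, g
  1-simplices (21): ab, ac, ad, ae, af, ag, bc, bd, be, bf, bg, cd, ce, cf, cg, de, df, dg, ef, eg, fg
  2-simplices (14): abc, abf, acd, ade, aeg, afg, bce, bdf, bdg, beg, cdg, cef, cfg, def

so the chain groups are C_0 ≅ Z^7, C_1 ≅ Z^21, C_2 ≅ Z^14.

Boundary ∂_1: C_1 → C_0 sends each edge [p,q] (with p < q) to q − p.
The resulting 7×21 matrix has rank 6, and its Smith normal form has invariant factors (1,1,1,1,1,1).

The boundary map ∂_2: C_2 → C_1 maps a triangle to the signed sum of its edges. For instance
  ∂cef = ef − cf + ce,
  ∂ade = de − ae + ad.
This gives a 21×14 integer matrix of rank 13; reducing to Smith normal form yields diagonal entries (1,1,1,1,1,1,1,1,1,1,1,1,1).

Computing H_k = (kernel of ∂_k) / (image of ∂_{k+1}):

  H_0: rank C_0 − rank ∂_1 = 7 − 6 = 1, and the invariant factors of ∂_1 are all 1, so H_0 ≅ Z.
  H_1: rank ker ∂_1 − rank ∂_2 = (21 − 6) − 13 = 2, and the invariant factors of ∂_2 are all 1, so H_1 ≅ Z^2.
  H_2: rank ker ∂_2 − rank ∂_3 = (14 − 13) − 0 = 1, and there is no ∂_3, so H_2 ≅ Z.

As a check, the Euler characteristic is 7 − 21 + 14 = 0, which agrees with 1 − 2 + 1 = 0.
(K is a triangulation of the torus T^2.)

H_0 = Z,  H_1 = Z^2,  H_2 = Z.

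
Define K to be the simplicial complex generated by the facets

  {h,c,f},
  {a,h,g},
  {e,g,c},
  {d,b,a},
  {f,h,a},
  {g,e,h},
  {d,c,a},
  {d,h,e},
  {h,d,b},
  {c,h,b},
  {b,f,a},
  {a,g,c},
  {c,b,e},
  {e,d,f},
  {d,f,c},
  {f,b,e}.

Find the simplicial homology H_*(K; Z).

Fix the vertex order a < b < c < d < e < f < g < h and write every simplex with vertices in increasing order. Then dim K = 2 and the simplices of K are:

  0-simplices (8): a, b, c, d, e, f, g, h
  1-simplices (24): ab, ac, ad, af, ag, ah, bc, bd, be, bf, bh, cd, ce, cf, cg, ch, de, df, dh, ef, eg, eh, fh, gh
  2-simplices (16): abd, abf, acd, acg, afh, agh, bce, bch, bdh, bef, cdf, ceg, cfh, def, deh, egh

giving chain groups C_0 ≅ Z^8, C_1 ≅ Z^24, C_2 ≅ Z^16.

Boundary ∂_1: C_1 → C_0 sends each edge [p,q] (with p < q) to q − p. For instance
  ∂fh = h − f.
As a 8×24 matrix over Z this has rank 7, with invariant factors (1,1,1,1,1,1,1).

The boundary map ∂_2: C_2 → C_1 maps a triangle to the signed sum of its edges. For instance
  ∂bef = ef − bf + be,
  ∂ceg = eg − cg + ce.
As a 24×16 matrix over Z this has rank 15, with invariant factors (1,1,1,1,1,1,1,1,1,1,1,1,1,1,1).

Computing H_k = (kernel of ∂_k) / (image of ∂_{k+1}):

  H_0: rank C_0 − rank ∂_1 = 8 − 7 = 1, and the invariant factors of ∂_1 are all 1, so H_0 = Z.
  H_1: rank ker ∂_1 − rank ∂_2 = (24 − 7) − 15 = 2, and the invariant factors of ∂_2 are all 1, so H_1 = Z^2.
  H_2: rank ker ∂_2 − rank ∂_3 = (16 − 15) − 0 = 1, and there is no ∂_3, so H_2 = Z.

As a check, the Euler characteristic is 8 − 24 + 16 = 0, which agrees with 1 − 2 + 1 = 0.
(K is a triangulation of the torus T^2.)

H_0 = Z,  H_1 = Z^2,  H_2 = Z.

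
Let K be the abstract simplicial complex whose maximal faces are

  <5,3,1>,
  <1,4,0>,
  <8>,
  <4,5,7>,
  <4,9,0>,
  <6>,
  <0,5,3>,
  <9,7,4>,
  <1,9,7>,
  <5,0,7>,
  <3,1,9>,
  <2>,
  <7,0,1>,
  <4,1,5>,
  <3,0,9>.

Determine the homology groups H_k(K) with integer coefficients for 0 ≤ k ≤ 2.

We work with the vertex ordering 0 < 1 < 2 < 3 < 4 < 5 < 6 < 7 < 8 < 9. The simplices of K, each written with vertices in increasing order, are:

  0-simplices (10): [0], [1], [2], [3], [4], [5], [6], [7], [8], [9]
  1-simplices (18): [0,1], [0,3], [0,4], [0,5], [0,7], [0,9], [1,3], [1,4], [1,5], [1,7], [1,9], [3,5], [3,9], [4,5], [4,7], [4,9], [5,7], [7,9]
  2-simplices (12): [0,1,4], [0,1,7], [0,3,5], [0,3,9], [0,4,9], [0,5,7], [1,3,5], [1,3,9], [1,4,5], [1,7,9], [4,5,7], [4,7,9]

Hence C_0 ≅ Z^10, C_1 ≅ Z^18, C_2 ≅ Z^12.

Boundary ∂_1: C_1 → C_0 is given by ∂[p,q] = [q] − [p]. For instance
  ∂[0,1] = [1] − [0].
The 10×18 boundary matrix has rank 6 and Smith normal form diag(1,1,1,1,1,1).

∂_2: C_2 → C_1 acts by ∂[p,q,r] = [q,r] − [p,r] + [p,q]. For instance
  ∂[1,3,5] = [3,5] − [1,5] + [1,3],
  ∂[1,3,9] = [3,9] − [1,9] + [1,3].
The resulting 18×12 matrix has rank 12, and its Smith normal form has invariant factors (1,1,1,1,1,1,1,1,1,1,1,2).

From H_k ≅ ker(∂_k) / im(∂_{k+1}) we obtain:

  H_0: rank C_0 − rank ∂_1 = 10 − 6 = 4, and the invariant factors of ∂_1 are all 1, so H_0 ≅ Z^4.
  H_1: rank ker ∂_1 − rank ∂_2 = (18 − 6) − 12 = 0, and ∂_2 has invariant factor 2 > 1, so H_1 ≅ Z/2.
  H_2: rank ker ∂_2 − rank ∂_3 = (12 − 12) − 0 = 0, and there is no ∂_3, so H_2 ≅ 0.

H_0 = Z^4,  H_1 = Z/2,  H_2 = 0.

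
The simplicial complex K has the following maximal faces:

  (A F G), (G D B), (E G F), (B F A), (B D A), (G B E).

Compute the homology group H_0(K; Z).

K has 6 vertices, 12 edges, 6 triangles.
rank ∂_0 = 0, rank ∂_1 = 5 ⇒ b_0 = 6 − 0 − 5 = 1; all invariant factors of ∂_1 are 1 so no torsion. So H_0 ≅ Z.

H_0 ≅ Z.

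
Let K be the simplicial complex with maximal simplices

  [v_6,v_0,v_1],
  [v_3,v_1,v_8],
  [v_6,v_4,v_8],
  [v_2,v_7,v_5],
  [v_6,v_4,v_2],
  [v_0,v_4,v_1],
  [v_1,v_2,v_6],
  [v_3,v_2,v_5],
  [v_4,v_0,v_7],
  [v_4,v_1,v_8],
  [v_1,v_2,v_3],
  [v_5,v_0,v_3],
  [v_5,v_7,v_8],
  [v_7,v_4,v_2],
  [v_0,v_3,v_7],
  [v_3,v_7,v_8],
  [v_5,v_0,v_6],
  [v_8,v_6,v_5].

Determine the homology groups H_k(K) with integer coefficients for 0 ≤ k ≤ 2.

H_0 = Z,  H_1 = Z ⊕ Z/2Z,  H_2 = 0.

K has 9 vertices, 27 edges, 18 triangles.
rank ∂_0 = 0, rank ∂_1 = 8 ⇒ b_0 = 9 − 0 − 8 = 1; all invariant factors of ∂_1 are 1 so no torsion. So H_0 = Z.
rank ∂_1 = 8, rank ∂_2 = 18 ⇒ b_1 = 27 − 8 − 18 = 1; ∂_2 has invariant factor(s) [2] giving torsion. So H_1 = Z ⊕ Z/2Z.
rank ∂_2 = 18, rank ∂_3 = 0 ⇒ b_2 = 18 − 18 − 0 = 0. So H_2 = 0.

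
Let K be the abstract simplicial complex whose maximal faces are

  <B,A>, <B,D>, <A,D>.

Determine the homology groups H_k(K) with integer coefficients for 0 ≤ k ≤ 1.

H_0 = Z,  H_1 = Z.

We work with the vertex ordering A < B < D. The simplices of K, each written with vertices in increasing order, are:

  0-simplices (3): A, B, D
  1-simplices (3): AB, AD, BD

so the chain groups are C_0 ≅ Z^3, C_1 ≅ Z^3.

∂_1: C_1 → C_0 sends each edge [p,q] (with p < q) to q − p. For instance
  ∂AD = D − A.
As a 3×3 matrix over Z this has rank 2, with invariant factors (1,1).

Reading off H_k = ker ∂_k / im ∂_{k+1}:

  H_0: rank C_0 − rank ∂_1 = 3 − 2 = 1, and the invariant factors of ∂_1 are all 1, so H_0 ≅ Z.
  H_1: rank ker ∂_1 − rank ∂_2 = (3 − 2) − 0 = 1, and there is no ∂_2, so H_1 ≅ Z.

As a check, the Euler characteristic is 3 − 3 = 0, which agrees with 1 − 1 = 0.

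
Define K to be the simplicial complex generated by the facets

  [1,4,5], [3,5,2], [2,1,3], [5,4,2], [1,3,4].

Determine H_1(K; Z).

Take the total order 1 < 2 < 3 < 4 < 5 on the vertex set. Then K (dimension 2) consists of the simplices:

  0-simplices (5): [1], [2], [3], [4], [5]
  1-simplices (10): [1,2], [1,3], [1,4], [1,5], [2,3], [2,4], [2,5], [3,4], [3,5], [4,5]
  2-simplices (5): [1,2,3], [1,3,4], [1,4,5], [2,3,5], [2,4,5]

so the chain groups are C_0 ≅ Z^5, C_1 ≅ Z^10, C_2 ≅ Z^5.

Boundary ∂_1: C_1 → C_0 sends each edge [p,q] (with p < q) to q − p. For instance
  ∂[2,4] = [4] − [2].
This gives a 5×10 integer matrix of rank 4; reducing to Smith normal form yields diagonal entries (1,1,1,1).

∂_2: C_2 → C_1 acts by ∂[p,q,r] = [q,r] − [p,r] + [p,q]. For instance
  ∂[2,4,5] = [4,5] − [2,5] + [2,4],
  ∂[1,3,4] = [3,4] − [1,4] + [1,3].
As a 10×5 matrix over Z this has rank 5, with invariant factors (1,1,1,1,1).

Computing H_k = (kernel of ∂_k) / (image of ∂_{k+1}):

  H_1: rank ker ∂_1 − rank ∂_2 = (10 − 4) − 5 = 1, and the invariant factors of ∂_2 are all 1, so H_1 = Z.

(K is a triangulation of the Möbius band.)

H_1 ≅ Z.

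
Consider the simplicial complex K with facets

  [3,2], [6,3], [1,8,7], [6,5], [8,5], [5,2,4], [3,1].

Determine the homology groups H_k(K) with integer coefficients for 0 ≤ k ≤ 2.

H_0 ≅ Z,  H_1 ≅ Z^2,  H_2 = 0.

We work with the vertex ordering 1 < 2 < 3 < 4 < 5 < 6 < 7 < 8. The simplices of K, each written with vertices in increasing order, are:

  0-simplices (8): [1], [2], [3], [4], [5], [6], [7], [8]
  1-simplices (11): [1,3], [1,7], [1,8], [2,3], [2,4], [2,5], [3,6], [4,5], [5,6], [5,8], [7,8]
  2-simplices (2): [1,7,8], [2,4,5]

Hence C_0 ≅ Z^8, C_1 ≅ Z^11, C_2 ≅ Z^2.

∂_1: C_1 → C_0 is given by ∂[p,q] = [q] − [p].
The 8×11 boundary matrix has rank 7 and Smith normal form diag(1,1,1,1,1,1,1).

The boundary map ∂_2: C_2 → C_1 maps a triangle to the signed sum of its edges. For instance
  ∂[2,4,5] = [4,5] − [2,5] + [2,4],
  ∂[1,7,8] = [7,8] − [1,8] + [1,7].
This gives a 11×2 integer matrix of rank 2; reducing to Smith normal form yields diagonal entries (1,1).

Reading off H_k = ker ∂_k / im ∂_{k+1}:

  H_0: rank C_0 − rank ∂_1 = 8 − 7 = 1, and the invariant factors of ∂_1 are all 1, so H_0 ≅ Z.
  H_1: rank ker ∂_1 − rank ∂_2 = (11 − 7) − 2 = 2, and the invariant factors of ∂_2 are all 1, so H_1 ≅ Z^2.
  H_2: rank ker ∂_2 − rank ∂_3 = (2 − 2) − 0 = 0, and there is no ∂_3, so H_2 ≅ 0.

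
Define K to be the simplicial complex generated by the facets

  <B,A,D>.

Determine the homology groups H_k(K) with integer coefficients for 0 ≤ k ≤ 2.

H_0 ≅ Z,  H_1 = 0,  H_2 = 0.

K has 3 vertices, 3 edges, 1 triangle.
rank ∂_0 = 0, rank ∂_1 = 2 ⇒ b_0 = 3 − 0 − 2 = 1; all invariant factors of ∂_1 are 1 so no torsion. So H_0 ≅ Z.
rank ∂_1 = 2, rank ∂_2 = 1 ⇒ b_1 = 3 − 2 − 1 = 0; all invariant factors of ∂_2 are 1 so no torsion. So H_1 ≅ 0.
rank ∂_2 = 1, rank ∂_3 = 0 ⇒ b_2 = 1 − 1 − 0 = 0. So H_2 ≅ 0.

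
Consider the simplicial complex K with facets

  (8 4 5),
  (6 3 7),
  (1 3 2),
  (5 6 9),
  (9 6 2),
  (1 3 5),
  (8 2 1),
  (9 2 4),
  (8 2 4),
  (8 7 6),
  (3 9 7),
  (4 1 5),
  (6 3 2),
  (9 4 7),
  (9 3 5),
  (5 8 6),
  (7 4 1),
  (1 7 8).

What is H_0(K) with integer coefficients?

We work with the vertex ordering 1 < 2 < 3 < 4 < 5 < 6 < 7 < 8 < 9. The simplices of K, each written with vertices in increasing order, are:

  0-simplices (9): [1], [2], [3], [4], [5], [6], [7], [8], [9]
  1-simplices (27): (27 of them)
  2-simplices (18): [1,2,3], [1,2,8], [1,3,5], [1,4,5], [1,4,7], [1,7,8], [2,3,6], [2,4,8], [2,4,9], [2,6,9], [3,5,9], [3,6,7], [3,7,9], [4,5,8], [4,7,9], [5,6,8], [5,6,9], [6,7,8]

Hence C_0 ≅ Z^9, C_1 ≅ Z^27, C_2 ≅ Z^18.

∂_1: C_1 → C_0 sends each edge [p,q] (with p < q) to q − p. For instance
  ∂[5,6] = [6] − [5].
This gives a 9×27 integer matrix of rank 8; reducing to Smith normal form yields diagonal entries (1,1,1,1,1,1,1,1).

Boundary ∂_2: C_2 → C_1 acts by ∂[p,q,r] = [q,r] − [p,r] + [p,q]. For instance
  ∂[1,2,8] = [2,8] − [1,8] + [1,2],
  ∂[3,6,7] = [6,7] − [3,7] + [3,6].
This gives a 27×18 integer matrix of rank 18; reducing to Smith normal form yields diagonal entries (1,1,1,1,1,1,1,1,1,1,1,1,1,1,1,1,1,2).

Computing H_k = (kernel of ∂_k) / (image of ∂_{k+1}):

  H_0: rank C_0 − rank ∂_1 = 9 − 8 = 1, and the invariant factors of ∂_1 are all 1, so H_0 ≅ Z.

H_0 = Z.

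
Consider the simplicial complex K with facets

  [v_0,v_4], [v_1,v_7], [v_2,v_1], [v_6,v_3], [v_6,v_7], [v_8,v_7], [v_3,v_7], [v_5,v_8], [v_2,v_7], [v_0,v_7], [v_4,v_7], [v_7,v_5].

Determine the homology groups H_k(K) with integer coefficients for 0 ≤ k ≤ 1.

We work with the vertex ordering v_0 < v_1 < v_2 < v_3 < v_4 < v_5 < v_6 < v_7 < v_8. The simplices of K, each written with vertices in increasing order, are:

  0-simplices (9): [v_0], [v_1], [v_2], [v_3], [v_4], [v_5], [v_6], [v_7], [v_8]
  1-simplices (12): [v_0,v_4], [v_0,v_7], [v_1,v_2], [v_1,v_7], [v_2,v_7], [v_3,v_6], [v_3,v_7], [v_4,v_7], [v_5,v_7], [v_5,v_8], [v_6,v_7], [v_7,v_8]

so the chain groups are C_0 ≅ Z^9, C_1 ≅ Z^12.

Boundary ∂_1: C_1 → C_0 sends each edge [p,q] (with p < q) to q − p. For instance
  ∂[v_1,v_7] = [v_7] − [v_1].
The resulting 9×12 matrix has rank 8, and its Smith normal form has invariant factors (1,1,1,1,1,1,1,1).

From H_k ≅ ker(∂_k) / im(∂_{k+1}) we obtain:

  H_0: rank C_0 − rank ∂_1 = 9 − 8 = 1, and the invariant factors of ∂_1 are all 1, so H_0 ≅ Z.
  H_1: rank ker ∂_1 − rank ∂_2 = (12 − 8) − 0 = 4, and there is no ∂_2, so H_1 ≅ Z^4.

As a check, the Euler characteristic is 9 − 12 = -3, which agrees with 1 − 4 = -3.
(K is a triangulation of a wedge of 4 circles.)

H_0 ≅ Z,  H_1 ≅ Z^4.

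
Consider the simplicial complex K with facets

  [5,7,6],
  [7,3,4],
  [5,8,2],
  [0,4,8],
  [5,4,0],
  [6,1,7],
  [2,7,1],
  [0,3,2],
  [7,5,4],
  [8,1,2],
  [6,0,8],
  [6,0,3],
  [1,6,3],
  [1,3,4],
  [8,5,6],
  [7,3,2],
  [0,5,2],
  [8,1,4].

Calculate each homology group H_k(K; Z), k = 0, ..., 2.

Order the vertices as 0 < 1 < 2 < 3 < 4 < 5 < 6 < 7 < 8. Listing each simplex with vertices in this order, K has dimension 2 with simplices:

  0-simplices (9): [0], [1], [2], [3], [4], [5], [6], [7], [8]
  1-simplices (27): (27 of them)
  2-simplices (18): [0,2,3], [0,2,5], [0,3,6], [0,4,5], [0,4,8], [0,6,8], [1,2,7], [1,2,8], [1,3,4], [1,3,6], [1,4,8], [1,6,7], [2,3,7], [2,5,8], [3,4,7], [4,5,7], [5,6,7], [5,6,8]

Hence C_0 ≅ Z^9, C_1 ≅ Z^27, C_2 ≅ Z^18.

∂_1: C_1 → C_0 sends each edge [p,q] (with p < q) to q − p.
This gives a 9×27 integer matrix of rank 8; reducing to Smith normal form yields diagonal entries (1,1,1,1,1,1,1,1).

Boundary ∂_2: C_2 → C_1 maps a triangle to the signed sum of its edges. For instance
  ∂[0,6,8] = [6,8] − [0,8] + [0,6],
  ∂[3,4,7] = [4,7] − [3,7] + [3,4].
The resulting 27×18 matrix has rank 18, and its Smith normal form has invariant factors (1,1,1,1,1,1,1,1,1,1,1,1,1,1,1,1,1,2).

Computing H_k = (kernel of ∂_k) / (image of ∂_{k+1}):

  H_0: rank C_0 − rank ∂_1 = 9 − 8 = 1, and the invariant factors of ∂_1 are all 1, so H_0 = Z.
  H_1: rank ker ∂_1 − rank ∂_2 = (27 − 8) − 18 = 1, and ∂_2 has invariant factor 2 > 1, so H_1 = Z ⊕ Z/2.
  H_2: rank ker ∂_2 − rank ∂_3 = (18 − 18) − 0 = 0, and there is no ∂_3, so H_2 = 0.

As a check, the Euler characteristic is 9 − 27 + 18 = 0, which agrees with 1 − 1 + 0 = 0.
(K is a triangulation of the Klein bottle.)

H_0 ≅ Z,  H_1 ≅ Z ⊕ Z/2,  H_2 = 0.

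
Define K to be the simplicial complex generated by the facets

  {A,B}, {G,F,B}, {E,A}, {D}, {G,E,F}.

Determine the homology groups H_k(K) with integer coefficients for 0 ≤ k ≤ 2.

H_0 ≅ Z^2,  H_1 ≅ Z,  H_2 = 0.

Fix the vertex order A < B < D < E < F < G and write every simplex with vertices in increasing order. Then dim K = 2 and the simplices of K are:

  0-simplices (6): A, B, D, E, F, G
  1-simplices (7): AB, AE, BF, BG, EF, EG, FG
  2-simplices (2): BFG, EFG

giving chain groups C_0 ≅ Z^6, C_1 ≅ Z^7, C_2 ≅ Z^2.

∂_1: C_1 → C_0 sends each edge [p,q] (with p < q) to q − p. For instance
  ∂EF = F − E.
As a 6×7 matrix over Z this has rank 4, with invariant factors (1,1,1,1).

Boundary ∂_2: C_2 → C_1 acts by ∂[p,q,r] = [q,r] − [p,r] + [p,q]. For instance
  ∂EFG = FG − EG + EF,
  ∂BFG = FG − BG + BF.
As a 7×2 matrix over Z this has rank 2, with invariant factors (1,1).

From H_k ≅ ker(∂_k) / im(∂_{k+1}) we obtain:

  H_0: rank C_0 − rank ∂_1 = 6 − 4 = 2, and the invariant factors of ∂_1 are all 1, so H_0 ≅ Z^2.
  H_1: rank ker ∂_1 − rank ∂_2 = (7 − 4) − 2 = 1, and the invariant factors of ∂_2 are all 1, so H_1 ≅ Z.
  H_2: rank ker ∂_2 − rank ∂_3 = (2 − 2) − 0 = 0, and there is no ∂_3, so H_2 ≅ 0.

As a check, the Euler characteristic is 6 − 7 + 2 = 1, which agrees with 2 − 1 + 0 = 1.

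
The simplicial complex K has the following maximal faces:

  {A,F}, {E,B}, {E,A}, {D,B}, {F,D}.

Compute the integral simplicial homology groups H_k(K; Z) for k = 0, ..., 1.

H_0 ≅ Z,  H_1 ≅ Z.

We work with the vertex ordering A < B < D < E < F. The simplices of K, each written with vertices in increasing order, are:

  0-simplices (5): A, B, D, E, F
  1-simplices (5): AE, AF, BD, BE, DF

Hence C_0 ≅ Z^5, C_1 ≅ Z^5.

The boundary map ∂_1: C_1 → C_0 is given by ∂[p,q] = [q] − [p].
The 5×5 boundary matrix has rank 4 and Smith normal form diag(1,1,1,1).

Reading off H_k = ker ∂_k / im ∂_{k+1}:

  H_0: rank C_0 − rank ∂_1 = 5 − 4 = 1, and the invariant factors of ∂_1 are all 1, so H_0 ≅ Z.
  H_1: rank ker ∂_1 − rank ∂_2 = (5 − 4) − 0 = 1, and there is no ∂_2, so H_1 ≅ Z.

(K is a triangulation of the circle S^1.)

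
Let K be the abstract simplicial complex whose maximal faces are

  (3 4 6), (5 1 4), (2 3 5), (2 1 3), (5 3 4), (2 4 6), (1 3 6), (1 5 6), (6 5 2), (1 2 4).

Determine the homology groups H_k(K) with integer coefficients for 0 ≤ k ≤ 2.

H_0 = Z,  H_1 = Z/2,  H_2 = 0.

We work with the vertex ordering 1 < 2 < 3 < 4 < 5 < 6. The simplices of K, each written with vertices in increasing order, are:

  0-simplices (6): [1], [2], [3], [4], [5], [6]
  1-simplices (15): [1,2], [1,3], [1,4], [1,5], [1,6], [2,3], [2,4], [2,5], [2,6], [3,4], [3,5], [3,6], [4,5], [4,6], [5,6]
  2-simplices (10): [1,2,3], [1,2,4], [1,3,6], [1,4,5], [1,5,6], [2,3,5], [2,4,6], [2,5,6], [3,4,5], [3,4,6]

giving chain groups C_0 ≅ Z^6, C_1 ≅ Z^15, C_2 ≅ Z^10.

∂_1: C_1 → C_0 sends each edge [p,q] (with p < q) to q − p. For instance
  ∂[3,5] = [5] − [3].
As a 6×15 matrix over Z this has rank 5, with invariant factors (1,1,1,1,1).

Boundary ∂_2: C_2 → C_1 acts by ∂[p,q,r] = [q,r] − [p,r] + [p,q]. For instance
  ∂[1,2,4] = [2,4] − [1,4] + [1,2],
  ∂[2,3,5] = [3,5] − [2,5] + [2,3].
As a 15×10 matrix over Z this has rank 10, with invariant factors (1,1,1,1,1,1,1,1,1,2).

From H_k ≅ ker(∂_k) / im(∂_{k+1}) we obtain:

  H_0: rank C_0 − rank ∂_1 = 6 − 5 = 1, and the invariant factors of ∂_1 are all 1, so H_0 ≅ Z.
  H_1: rank ker ∂_1 − rank ∂_2 = (15 − 5) − 10 = 0, and ∂_2 has invariant factor 2 > 1, so H_1 ≅ Z/2.
  H_2: rank ker ∂_2 − rank ∂_3 = (10 − 10) − 0 = 0, and there is no ∂_3, so H_2 ≅ 0.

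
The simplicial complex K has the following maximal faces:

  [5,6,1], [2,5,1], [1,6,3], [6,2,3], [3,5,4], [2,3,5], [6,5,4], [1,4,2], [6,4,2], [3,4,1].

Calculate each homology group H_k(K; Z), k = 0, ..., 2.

H_0 = Z,  H_1 = Z/2,  H_2 = 0.

We work with the vertex ordering 1 < 2 < 3 < 4 < 5 < 6. The simplices of K, each written with vertices in increasing order, are:

  0-simplices (6): [1], [2], [3], [4], [5], [6]
  1-simplices (15): [1,2], [1,3], [1,4], [1,5], [1,6], [2,3], [2,4], [2,5], [2,6], [3,4], [3,5], [3,6], [4,5], [4,6], [5,6]
  2-simplices (10): [1,2,4], [1,2,5], [1,3,4], [1,3,6], [1,5,6], [2,3,5], [2,3,6], [2,4,6], [3,4,5], [4,5,6]

giving chain groups C_0 ≅ Z^6, C_1 ≅ Z^15, C_2 ≅ Z^10.

Boundary ∂_1: C_1 → C_0 is given by ∂[p,q] = [q] − [p]. For instance
  ∂[1,5] = [5] − [1].
The resulting 6×15 matrix has rank 5, and its Smith normal form has invariant factors (1,1,1,1,1).

Boundary ∂_2: C_2 → C_1 sends each 2-simplex [p,q,r] to [q,r] − [p,r] + [p,q]. For instance
  ∂[4,5,6] = [5,6] − [4,6] + [4,5],
  ∂[1,2,5] = [2,5] − [1,5] + [1,2].
The resulting 15×10 matrix has rank 10, and its Smith normal form has invariant factors (1,1,1,1,1,1,1,1,1,2).

Reading off H_k = ker ∂_k / im ∂_{k+1}:

  H_0: rank C_0 − rank ∂_1 = 6 − 5 = 1, and the invariant factors of ∂_1 are all 1, so H_0 = Z.
  H_1: rank ker ∂_1 − rank ∂_2 = (15 − 5) − 10 = 0, and ∂_2 has invariant factor 2 > 1, so H_1 = Z/2.
  H_2: rank ker ∂_2 − rank ∂_3 = (10 − 10) − 0 = 0, and there is no ∂_3, so H_2 = 0.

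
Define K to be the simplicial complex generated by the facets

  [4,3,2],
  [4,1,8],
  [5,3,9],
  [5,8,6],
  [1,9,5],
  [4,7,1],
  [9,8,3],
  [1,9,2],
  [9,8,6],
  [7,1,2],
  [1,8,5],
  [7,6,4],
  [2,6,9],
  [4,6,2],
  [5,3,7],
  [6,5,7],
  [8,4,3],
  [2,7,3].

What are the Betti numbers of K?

b_0 = 1, b_1 = 1, b_2 = 0.

We work with the vertex ordering 1 < 2 < 3 < 4 < 5 < 6 < 7 < 8 < 9. The simplices of K, each written with vertices in increasing order, are:

  0-simplices (9): [1], [2], [3], [4], [5], [6], [7], [8], [9]
  1-simplices (27): (27 of them)
  2-simplices (18): [1,2,7], [1,2,9], [1,4,7], [1,4,8], [1,5,8], [1,5,9], [2,3,4], [2,3,7], [2,4,6], [2,6,9], [3,4,8], [3,5,7], [3,5,9], [3,8,9], [4,6,7], [5,6,7], [5,6,8], [6,8,9]

giving chain groups C_0 ≅ Z^9, C_1 ≅ Z^27, C_2 ≅ Z^18.

Boundary ∂_1: C_1 → C_0 maps an edge to its endpoints' difference, ∂[p,q] = q − p.
This gives a 9×27 integer matrix of rank 8; reducing to Smith normal form yields diagonal entries (1,1,1,1,1,1,1,1).

∂_2: C_2 → C_1 acts by ∂[p,q,r] = [q,r] − [p,r] + [p,q]. For instance
  ∂[2,3,7] = [3,7] − [2,7] + [2,3],
  ∂[1,4,7] = [4,7] − [1,7] + [1,4].
This gives a 27×18 integer matrix of rank 18; reducing to Smith normal form yields diagonal entries (1,1,1,1,1,1,1,1,1,1,1,1,1,1,1,1,1,2).

Reading off H_k = ker ∂_k / im ∂_{k+1}:

  H_0: rank C_0 − rank ∂_1 = 9 − 8 = 1, and the invariant factors of ∂_1 are all 1, so H_0 ≅ Z.
  H_1: rank ker ∂_1 − rank ∂_2 = (27 − 8) − 18 = 1, and ∂_2 has invariant factor 2 > 1, so H_1 ≅ Z ⊕ Z/2Z.
  H_2: rank ker ∂_2 − rank ∂_3 = (18 − 18) − 0 = 0, and there is no ∂_3, so H_2 ≅ 0.

(K is a triangulation of the Klein bottle.)

Hence the Betti numbers are b_0 = 1, b_1 = 1, b_2 = 0.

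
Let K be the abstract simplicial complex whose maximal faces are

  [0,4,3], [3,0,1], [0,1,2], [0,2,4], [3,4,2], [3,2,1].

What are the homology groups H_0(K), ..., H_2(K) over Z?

H_0 = Z,  H_1 = 0,  H_2 = Z.

K has 5 vertices, 9 edges, 6 triangles.
rank ∂_0 = 0, rank ∂_1 = 4 ⇒ b_0 = 5 − 0 − 4 = 1; all invariant factors of ∂_1 are 1 so no torsion. So H_0 = Z.
rank ∂_1 = 4, rank ∂_2 = 5 ⇒ b_1 = 9 − 4 − 5 = 0; all invariant factors of ∂_2 are 1 so no torsion. So H_1 = 0.
rank ∂_2 = 5, rank ∂_3 = 0 ⇒ b_2 = 6 − 5 − 0 = 1. So H_2 = Z.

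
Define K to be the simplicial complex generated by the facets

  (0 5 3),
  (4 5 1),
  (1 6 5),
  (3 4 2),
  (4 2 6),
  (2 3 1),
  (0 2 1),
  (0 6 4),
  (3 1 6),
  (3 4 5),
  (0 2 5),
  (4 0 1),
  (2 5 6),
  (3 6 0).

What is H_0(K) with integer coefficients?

We work with the vertex ordering 0 < 1 < 2 < 3 < 4 < 5 < 6. The simplices of K, each written with vertices in increasing order, are:

  0-simplices (7): [0], [1], [2], [3], [4], [5], [6]
  1-simplices (21): [0,1], [0,2], [0,3], [0,4], [0,5], [0,6], [1,2], [1,3], [1,4], [1,5], [1,6], [2,3], [2,4], [2,5], [2,6], [3,4], [3,5], [3,6], [4,5], [4,6], [5,6]
  2-simplices (14): [0,1,2], [0,1,4], [0,2,5], [0,3,5], [0,3,6], [0,4,6], [1,2,3], [1,3,6], [1,4,5], [1,5,6], [2,3,4], [2,4,6], [2,5,6], [3,4,5]

so the chain groups are C_0 ≅ Z^7, C_1 ≅ Z^21, C_2 ≅ Z^14.

∂_1: C_1 → C_0 sends each edge [p,q] (with p < q) to q − p. For instance
  ∂[0,5] = [5] − [0].
As a 7×21 matrix over Z this has rank 6, with invariant factors (1,1,1,1,1,1).

∂_2: C_2 → C_1 maps a triangle to the signed sum of its edges. For instance
  ∂[0,1,2] = [1,2] − [0,2] + [0,1],
  ∂[2,4,6] = [4,6] − [2,6] + [2,4].
As a 21×14 matrix over Z this has rank 13, with invariant factors (1,1,1,1,1,1,1,1,1,1,1,1,1).

Now H_k = ker ∂_k / im ∂_{k+1}, so:

  H_0: rank C_0 − rank ∂_1 = 7 − 6 = 1, and the invariant factors of ∂_1 are all 1, so H_0 ≅ Z.

H_0 = Z.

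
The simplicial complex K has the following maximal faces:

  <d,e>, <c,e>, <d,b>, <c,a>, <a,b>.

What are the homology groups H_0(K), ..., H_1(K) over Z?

H_0 ≅ Z,  H_1 ≅ Z.

K has 5 vertices, 5 edges.
rank ∂_0 = 0, rank ∂_1 = 4 ⇒ b_0 = 5 − 0 − 4 = 1; all invariant factors of ∂_1 are 1 so no torsion. So H_0 ≅ Z.
rank ∂_1 = 4, rank ∂_2 = 0 ⇒ b_1 = 5 − 4 − 0 = 1. So H_1 ≅ Z.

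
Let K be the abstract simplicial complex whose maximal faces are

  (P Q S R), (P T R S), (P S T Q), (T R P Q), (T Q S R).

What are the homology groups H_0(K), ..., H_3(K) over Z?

H_0 = Z,  H_1 = 0,  H_2 = 0,  H_3 = Z.

K has 5 vertices, 10 edges, 10 triangles, 5 3-simplices.
rank ∂_0 = 0, rank ∂_1 = 4 ⇒ b_0 = 5 − 0 − 4 = 1; all invariant factors of ∂_1 are 1 so no torsion. So H_0 ≅ Z.
rank ∂_1 = 4, rank ∂_2 = 6 ⇒ b_1 = 10 − 4 − 6 = 0; all invariant factors of ∂_2 are 1 so no torsion. So H_1 ≅ 0.
rank ∂_2 = 6, rank ∂_3 = 4 ⇒ b_2 = 10 − 6 − 4 = 0; all invariant factors of ∂_3 are 1 so no torsion. So H_2 ≅ 0.
rank ∂_3 = 4, rank ∂_4 = 0 ⇒ b_3 = 5 − 4 − 0 = 1. So H_3 ≅ Z.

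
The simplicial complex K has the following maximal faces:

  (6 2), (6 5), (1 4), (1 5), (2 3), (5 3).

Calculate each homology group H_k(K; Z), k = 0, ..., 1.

Order the vertices as 1 < 2 < 3 < 4 < 5 < 6. Listing each simplex with vertices in this order, K has dimension 1 with simplices:

  0-simplices (6): [1], [2], [3], [4], [5], [6]
  1-simplices (6): [1,4], [1,5], [2,3], [2,6], [3,5], [5,6]

Hence C_0 ≅ Z^6, C_1 ≅ Z^6.

The boundary map ∂_1: C_1 → C_0 sends each edge [p,q] (with p < q) to q − p.
The 6×6 boundary matrix has rank 5 and Smith normal form diag(1,1,1,1,1).

Computing H_k = (kernel of ∂_k) / (image of ∂_{k+1}):

  H_0: rank C_0 − rank ∂_1 = 6 − 5 = 1, and the invariant factors of ∂_1 are all 1, so H_0 ≅ Z.
  H_1: rank ker ∂_1 − rank ∂_2 = (6 − 5) − 0 = 1, and there is no ∂_2, so H_1 ≅ Z.

As a check, the Euler characteristic is 6 − 6 = 0, which agrees with 1 − 1 = 0.

H_0 ≅ Z,  H_1 ≅ Z.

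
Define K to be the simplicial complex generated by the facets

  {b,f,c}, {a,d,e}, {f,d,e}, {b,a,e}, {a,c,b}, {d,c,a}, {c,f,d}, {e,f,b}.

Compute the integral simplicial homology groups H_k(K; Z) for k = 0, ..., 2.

Take the total order a < b < c < d < e < f on the vertex set. Then K (dimension 2) consists of the simplices:

  0-simplices (6): a, b, c, d, e, f
  1-simplices (12): ab, ac, ad, ae, bc, be, bf, cd, cf, de, df, ef
  2-simplices (8): abc, abe, acd, ade, bcf, bef, cdf, def

Hence C_0 ≅ Z^6, C_1 ≅ Z^12, C_2 ≅ Z^8.

The boundary map ∂_1: C_1 → C_0 sends each edge [p,q] (with p < q) to q − p. For instance
  ∂cd = d − c.
The resulting 6×12 matrix has rank 5, and its Smith normal form has invariant factors (1,1,1,1,1).

The boundary map ∂_2: C_2 → C_1 acts by ∂[p,q,r] = [q,r] − [p,r] + [p,q]. For instance
  ∂abe = be − ae + ab,
  ∂bcf = cf − bf + bc.
The 12×8 boundary matrix has rank 7 and Smith normal form diag(1,1,1,1,1,1,1).

Now H_k = ker ∂_k / im ∂_{k+1}, so:

  H_0: rank C_0 − rank ∂_1 = 6 − 5 = 1, and the invariant factors of ∂_1 are all 1, so H_0 = Z.
  H_1: rank ker ∂_1 − rank ∂_2 = (12 − 5) − 7 = 0, and the invariant factors of ∂_2 are all 1, so H_1 = 0.
  H_2: rank ker ∂_2 − rank ∂_3 = (8 − 7) − 0 = 1, and there is no ∂_3, so H_2 = Z.

(K is a triangulation of the 2-sphere S^2.)

H_0 ≅ Z,  H_1 = 0,  H_2 ≅ Z.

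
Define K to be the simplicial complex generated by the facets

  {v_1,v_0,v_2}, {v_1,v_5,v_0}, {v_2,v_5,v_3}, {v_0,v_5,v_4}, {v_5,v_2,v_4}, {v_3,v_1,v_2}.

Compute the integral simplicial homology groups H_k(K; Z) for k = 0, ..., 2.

We work with the vertex ordering v_0 < v_1 < v_2 < v_3 < v_4 < v_5. The simplices of K, each written with vertices in increasing order, are:

  0-simplices (6): [v_0], [v_1], [v_2], [v_3], [v_4], [v_5]
  1-simplices (12): [v_0,v_1], [v_0,v_2], [v_0,v_4], [v_0,v_5], [v_1,v_2], [v_1,v_3], [v_1,v_5], [v_2,v_3], [v_2,v_4], [v_2,v_5], [v_3,v_5], [v_4,v_5]
  2-simplices (6): [v_0,v_1,v_2], [v_0,v_1,v_5], [v_0,v_4,v_5], [v_1,v_2,v_3], [v_2,v_3,v_5], [v_2,v_4,v_5]

giving chain groups C_0 ≅ Z^6, C_1 ≅ Z^12, C_2 ≅ Z^6.

∂_1: C_1 → C_0 maps an edge to its endpoints' difference, ∂[p,q] = q − p. For instance
  ∂[v_1,v_5] = [v_5] − [v_1].
This gives a 6×12 integer matrix of rank 5; reducing to Smith normal form yields diagonal entries (1,1,1,1,1).

∂_2: C_2 → C_1 maps a triangle to the signed sum of its edges. For instance
  ∂[v_2,v_3,v_5] = [v_3,v_5] − [v_2,v_5] + [v_2,v_3],
  ∂[v_1,v_2,v_3] = [v_2,v_3] − [v_1,v_3] + [v_1,v_2].
The 12×6 boundary matrix has rank 6 and Smith normal form diag(1,1,1,1,1,1).

Now H_k = ker ∂_k / im ∂_{k+1}, so:

  H_0: rank C_0 − rank ∂_1 = 6 − 5 = 1, and the invariant factors of ∂_1 are all 1, so H_0 = Z.
  H_1: rank ker ∂_1 − rank ∂_2 = (12 − 5) − 6 = 1, and the invariant factors of ∂_2 are all 1, so H_1 = Z.
  H_2: rank ker ∂_2 − rank ∂_3 = (6 − 6) − 0 = 0, and there is no ∂_3, so H_2 = 0.

H_0 ≅ Z,  H_1 ≅ Z,  H_2 = 0.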